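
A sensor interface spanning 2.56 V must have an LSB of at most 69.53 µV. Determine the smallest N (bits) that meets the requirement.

16 bits

Number of steps required ≥ 2.56 V / 69.53 µV = 36818.64.
Need 2^N ≥ 36818.64; 2^15 = 32768, 2^16 = 65536.
Minimum N = 16.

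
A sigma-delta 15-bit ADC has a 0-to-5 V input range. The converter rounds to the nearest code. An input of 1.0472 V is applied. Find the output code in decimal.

With 32768 levels over 5 V, one step is 152.59 µV.
(V_in − V_low)/LSB = (1.0472 − 0) / 0.000152588 = 6862.930.
round(6862.930) = 6863.

code 6863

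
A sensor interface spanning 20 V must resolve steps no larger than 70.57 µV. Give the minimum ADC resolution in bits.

19 bits

Number of steps required ≥ 20 V / 70.57 µV = 283406.55.
Need 2^N ≥ 283406.55; 2^18 = 262144, 2^19 = 524288.
Minimum N = 19.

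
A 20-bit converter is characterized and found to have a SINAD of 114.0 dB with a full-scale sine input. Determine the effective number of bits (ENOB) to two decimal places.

ENOB = (SINAD − 1.76) / 6.02 = (114.0 − 1.76)/6.02 = 18.645.

18.64 bits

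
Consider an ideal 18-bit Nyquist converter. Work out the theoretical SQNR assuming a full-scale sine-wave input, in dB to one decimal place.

110.1 dB

SNR ≈ 6.02·N + 1.76 dB = 6.02·18 + 1.76 = 110.12 dB.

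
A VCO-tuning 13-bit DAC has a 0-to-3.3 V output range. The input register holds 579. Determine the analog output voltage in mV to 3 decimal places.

LSB = 3.3 V / 2^13 = 402.83 µV.
V_out = 0 + 579 × 0.000402832 V = 0.23324 V.
= 233.240 mV.

233.240 mV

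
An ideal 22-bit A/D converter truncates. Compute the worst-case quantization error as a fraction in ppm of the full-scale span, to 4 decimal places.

Truncating → worst-case error = 1 LSB = V_FS/2^22, so 1e+06/4194304 = 0.238419 ppm of full scale.

0.2384 ppm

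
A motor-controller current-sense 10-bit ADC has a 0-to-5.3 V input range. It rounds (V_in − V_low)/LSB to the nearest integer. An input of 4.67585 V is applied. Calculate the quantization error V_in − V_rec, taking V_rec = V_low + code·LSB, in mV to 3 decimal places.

2.120 mV

Step size: 5.3 V ÷ 2^10 = 5.176 mV.
(V_in − V_low)/LSB = (4.67585 − 0)/0.00517578 = 903.4095 → code 903 (round).
Reconstructed: 4.6737305 V.
V_in − V_rec = 0.00211953 V = 2.120 mV.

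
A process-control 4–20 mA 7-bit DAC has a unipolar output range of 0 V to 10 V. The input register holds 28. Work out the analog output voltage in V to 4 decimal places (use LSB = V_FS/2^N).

LSB = 10 V / 2^7 = 78.125 mV.
V_out = 0 + 28 × 0.078125 V = 2.1875 V.

2.1875 V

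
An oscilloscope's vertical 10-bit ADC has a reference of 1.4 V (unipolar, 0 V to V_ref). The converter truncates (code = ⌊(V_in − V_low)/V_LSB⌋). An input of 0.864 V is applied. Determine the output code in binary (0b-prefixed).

With 1024 levels over 1.4 V, one step is 1.367 mV.
(V_in − V_low)/LSB = (0.864 − 0) / 0.00136719 = 631.954.
Floor → code 631.
In binary (0b-prefixed): 0b1001110111.

code 0b1001110111 (decimal 631)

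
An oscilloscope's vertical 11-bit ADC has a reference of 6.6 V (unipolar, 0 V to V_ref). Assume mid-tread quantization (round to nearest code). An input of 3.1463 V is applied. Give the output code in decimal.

code 976

LSB = 6.6 V / 2048 = 3.223 mV.
(V_in − V_low)/LSB = (3.1463 − 0) / 0.00322266 = 976.306.
round(976.306) = 976.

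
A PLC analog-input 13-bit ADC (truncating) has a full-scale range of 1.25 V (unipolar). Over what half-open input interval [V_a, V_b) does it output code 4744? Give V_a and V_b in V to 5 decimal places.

LSB = 1.25/2^13 = 152.59 µV.
V_a = V_low + 4744·LSB = 0.723877 V; V_b = V_low + 4745·LSB = 0.72403 V.

[0.72388 V, 0.72403 V)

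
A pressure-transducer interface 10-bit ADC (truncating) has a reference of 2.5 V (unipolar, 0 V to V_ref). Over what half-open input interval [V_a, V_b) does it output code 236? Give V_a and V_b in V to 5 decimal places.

[0.57617 V, 0.57861 V)

LSB = 2.5/2^10 = 2.441 mV.
V_a = V_low + 236·LSB = 0.576172 V; V_b = V_low + 237·LSB = 0.578613 V.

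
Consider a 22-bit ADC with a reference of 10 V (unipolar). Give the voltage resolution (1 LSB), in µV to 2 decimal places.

Full-scale span = 10 V.
LSB = 10 / 2^22 = 10 / 4194304 = 2.38419e-06 V = 2.38 µV.

2.38 µV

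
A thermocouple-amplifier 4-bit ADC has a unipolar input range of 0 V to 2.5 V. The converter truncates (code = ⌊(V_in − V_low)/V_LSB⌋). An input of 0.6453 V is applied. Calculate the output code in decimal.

LSB = 2.5 V / 16 = 156.250 mV.
(V_in − V_low)/LSB = (0.6453 − 0) / 0.15625 = 4.130.
So the output code is 4.

code 4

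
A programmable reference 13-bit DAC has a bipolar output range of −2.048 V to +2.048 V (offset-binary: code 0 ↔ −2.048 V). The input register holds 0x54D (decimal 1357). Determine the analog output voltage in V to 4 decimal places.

-1.3695 V

LSB = 4.096 V / 2^13 = 0.500 mV.
Code 0x54D = 1357 decimal.
V_out = (−2.048) + 1357 × 0.0005 V = -1.3695 V.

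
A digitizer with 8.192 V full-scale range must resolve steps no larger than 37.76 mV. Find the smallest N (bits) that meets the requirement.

8 bits

Number of steps required ≥ 8.192 V / 37.76 mV = 216.95.
Need 2^N ≥ 216.95; 2^7 = 128, 2^8 = 256.
Minimum N = 8.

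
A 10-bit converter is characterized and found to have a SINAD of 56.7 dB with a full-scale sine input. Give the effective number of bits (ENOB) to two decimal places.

ENOB = (SINAD − 1.76) / 6.02 = (56.7 − 1.76)/6.02 = 9.126.

9.13 bits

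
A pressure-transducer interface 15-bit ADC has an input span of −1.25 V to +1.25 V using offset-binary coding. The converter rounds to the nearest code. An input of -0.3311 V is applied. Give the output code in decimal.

With 32768 levels over 2.5 V, one step is 76.29 µV.
(-0.3311 − (−1.25)) / 7.62939e-05 = 12044.206 LSBs.
So the output code is 12044.

code 12044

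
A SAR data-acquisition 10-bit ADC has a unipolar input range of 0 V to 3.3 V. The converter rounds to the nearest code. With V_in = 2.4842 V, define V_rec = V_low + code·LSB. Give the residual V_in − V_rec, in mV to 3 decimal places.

-0.468 mV

LSB = 3.3/2^10 = 3.223 mV.
Scaled input = 770.8548 LSBs, so code = 771.
Code 771 maps back to 0 + 771×0.00322266 V = 2.484668 V.
Error = 2.4842 − 2.484668 = -0.000467969 V = -0.468 mV.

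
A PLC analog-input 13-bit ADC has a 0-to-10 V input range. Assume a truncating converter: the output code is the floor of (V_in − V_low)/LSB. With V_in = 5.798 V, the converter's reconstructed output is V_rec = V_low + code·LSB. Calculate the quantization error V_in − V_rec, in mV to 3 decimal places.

0.881 mV

LSB = 10/2^13 = 1.221 mV.
Scaled input = 4749.7216 LSBs, so code = 4749.
V_rec = 0 + 4749·0.0012207 = 5.7971191 V.
Error = 5.798 − 5.7971191 = 0.000880859 V = 0.881 mV.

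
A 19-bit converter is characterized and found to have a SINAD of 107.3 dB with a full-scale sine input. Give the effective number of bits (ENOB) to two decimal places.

17.53 bits

ENOB = (SINAD − 1.76) / 6.02 = (107.3 − 1.76)/6.02 = 17.532.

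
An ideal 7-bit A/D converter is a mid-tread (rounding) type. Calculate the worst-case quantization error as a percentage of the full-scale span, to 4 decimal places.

Rounding → worst-case error = ½ LSB = V_FS/2^8, so 100/256 = 0.390625 % of full scale.

0.3906 %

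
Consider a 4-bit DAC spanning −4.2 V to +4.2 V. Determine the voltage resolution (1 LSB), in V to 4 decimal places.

Full-scale span = 8.4 V.
LSB = 8.4 / 2^4 = 8.4 / 16 = 0.525 V = 0.5250 V.

0.5250 V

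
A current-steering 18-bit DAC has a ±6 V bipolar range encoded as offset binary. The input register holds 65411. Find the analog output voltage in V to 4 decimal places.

LSB = 12 V / 2^18 = 45.78 µV.
V_out = (−6) + 65411 × 4.57764e-05 V = -3.00572 V.

-3.0057 V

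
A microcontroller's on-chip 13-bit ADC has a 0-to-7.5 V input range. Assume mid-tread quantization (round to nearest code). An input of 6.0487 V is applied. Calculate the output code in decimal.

Full-scale span = 7.5 V; LSB = 7.5/2^13 = 0.916 mV.
Input sits at 6606.793 steps above V_low.
Round → code 6607.

code 6607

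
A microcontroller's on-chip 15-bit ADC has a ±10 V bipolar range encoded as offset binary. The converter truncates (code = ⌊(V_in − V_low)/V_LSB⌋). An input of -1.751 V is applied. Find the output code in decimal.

code 13515

With 32768 levels over 20 V, one step is 0.610 mV.
(-1.751 − (−10)) / 0.000610352 = 13515.162 LSBs.
Floor → code 13515.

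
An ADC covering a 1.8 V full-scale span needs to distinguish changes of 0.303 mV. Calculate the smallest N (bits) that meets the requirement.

Number of steps required ≥ 1.8 V / 0.303 mV = 5940.59.
Need 2^N ≥ 5940.59; 2^12 = 4096, 2^13 = 8192.
Minimum N = 13.

13 bits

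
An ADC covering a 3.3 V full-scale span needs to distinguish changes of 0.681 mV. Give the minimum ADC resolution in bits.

13 bits

Number of steps required ≥ 3.3 V / 0.681 mV = 4845.81.
Need 2^N ≥ 4845.81; 2^12 = 4096, 2^13 = 8192.
Minimum N = 13.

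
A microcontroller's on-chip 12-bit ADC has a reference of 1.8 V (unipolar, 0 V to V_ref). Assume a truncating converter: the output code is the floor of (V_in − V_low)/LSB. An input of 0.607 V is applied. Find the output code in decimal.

With 4096 levels over 1.8 V, one step is 439.45 µV.
(0.607 − 0) / 0.000439453 = 1381.262 LSBs.
So the output code is 1381.

code 1381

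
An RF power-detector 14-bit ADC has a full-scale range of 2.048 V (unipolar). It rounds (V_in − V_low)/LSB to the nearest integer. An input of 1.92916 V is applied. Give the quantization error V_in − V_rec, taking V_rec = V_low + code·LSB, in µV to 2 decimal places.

One LSB is 2.048 V / 16384 = 125.00 µV.
(1.92916 − 0)/0.000125 = 15433.2800; round gives code 15433.
Reconstructed: 1.929125 V.
V_in − V_rec = 3.5e-05 V = 35.00 µV.

35.00 µV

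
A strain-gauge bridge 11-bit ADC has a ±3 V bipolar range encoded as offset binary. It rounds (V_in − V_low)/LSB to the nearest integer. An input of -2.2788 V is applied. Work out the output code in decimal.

With 2048 levels over 6 V, one step is 2.930 mV.
(-2.2788 − (−3)) / 0.00292969 = 246.170 LSBs.
round(246.170) = 246.

code 246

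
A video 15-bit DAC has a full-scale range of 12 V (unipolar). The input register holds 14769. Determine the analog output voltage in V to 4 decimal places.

5.4086 V

LSB = 12 V / 2^15 = 366.21 µV.
V_out = 0 + 14769 × 0.000366211 V = 5.40857 V.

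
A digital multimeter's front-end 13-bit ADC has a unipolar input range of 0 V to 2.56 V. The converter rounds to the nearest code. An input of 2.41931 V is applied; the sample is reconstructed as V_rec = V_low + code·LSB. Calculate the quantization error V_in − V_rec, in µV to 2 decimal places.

-65.00 µV

Step size: 2.56 V ÷ 2^13 = 312.50 µV.
(V_in − V_low)/LSB = (2.41931 − 0)/0.0003125 = 7741.7920 → code 7742 (round).
V_rec = 0 + 7742·0.0003125 = 2.419375 V.
Difference: -6.5e-05 V → -65.00 µV.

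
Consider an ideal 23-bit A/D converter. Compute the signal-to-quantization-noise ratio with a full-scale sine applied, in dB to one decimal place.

140.2 dB

SNR ≈ 6.02·N + 1.76 dB = 6.02·23 + 1.76 = 140.22 dB.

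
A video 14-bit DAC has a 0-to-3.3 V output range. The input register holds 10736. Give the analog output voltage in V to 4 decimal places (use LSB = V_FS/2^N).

2.1624 V

LSB = 3.3 V / 2^14 = 201.42 µV.
V_out = 0 + 10736 × 0.000201416 V = 2.1624 V.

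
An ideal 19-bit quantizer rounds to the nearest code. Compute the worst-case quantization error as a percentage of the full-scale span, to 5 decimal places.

0.00010 %

Rounding → worst-case error = ½ LSB = V_FS/2^20, so 100/1048576 = 9.53674e-05 % of full scale.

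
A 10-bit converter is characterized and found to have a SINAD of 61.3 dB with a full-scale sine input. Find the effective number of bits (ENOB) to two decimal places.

ENOB = (SINAD − 1.76) / 6.02 = (61.3 − 1.76)/6.02 = 9.890.

9.89 bits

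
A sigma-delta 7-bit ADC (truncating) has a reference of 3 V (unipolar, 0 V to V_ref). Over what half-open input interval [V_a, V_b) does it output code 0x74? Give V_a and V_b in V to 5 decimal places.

[2.71875 V, 2.74219 V)

LSB = 3/2^7 = 23.438 mV.
Code 0x74 = 116 decimal.
V_a = V_low + 116·LSB = 2.71875 V; V_b = V_low + 117·LSB = 2.74219 V.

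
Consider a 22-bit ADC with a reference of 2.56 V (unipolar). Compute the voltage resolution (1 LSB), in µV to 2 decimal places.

Full-scale span = 2.56 V.
LSB = 2.56 / 2^22 = 2.56 / 4194304 = 6.10352e-07 V = 0.61 µV.

0.61 µV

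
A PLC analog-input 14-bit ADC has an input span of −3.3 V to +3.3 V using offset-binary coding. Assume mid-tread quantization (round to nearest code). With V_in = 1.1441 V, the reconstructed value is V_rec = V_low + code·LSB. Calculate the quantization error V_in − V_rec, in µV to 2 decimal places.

57.03 µV

LSB = 6.6/2^14 = 402.83 µV.
(1.1441 − (−3.3))/0.000402832 = 11032.1416; round gives code 11032.
Code 11032 maps back to (−3.3) + 11032×0.000402832 V = 1.144043 V.
Difference: 5.70313e-05 V → 57.03 µV.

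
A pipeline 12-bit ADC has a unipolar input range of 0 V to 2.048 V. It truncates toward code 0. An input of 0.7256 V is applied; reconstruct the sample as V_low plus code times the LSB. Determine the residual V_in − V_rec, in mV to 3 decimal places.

One LSB is 2.048 V / 4096 = 0.500 mV.
(0.7256 − 0)/0.0005 = 1451.2000; ⌊·⌋ gives code 1451.
Reconstructed: 0.7255 V.
V_in − V_rec = 0.0001 V = 0.100 mV.

0.100 mV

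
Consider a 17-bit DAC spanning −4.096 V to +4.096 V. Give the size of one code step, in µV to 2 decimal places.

62.50 µV

Full-scale span = 8.192 V.
LSB = 8.192 / 2^17 = 8.192 / 131072 = 6.25e-05 V = 62.50 µV.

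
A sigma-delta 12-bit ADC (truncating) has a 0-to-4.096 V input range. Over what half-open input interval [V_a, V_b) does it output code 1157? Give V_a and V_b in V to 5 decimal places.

LSB = 4.096/2^12 = 1.000 mV.
V_a = V_low + 1157·LSB = 1.157 V; V_b = V_low + 1158·LSB = 1.158 V.

[1.15700 V, 1.15800 V)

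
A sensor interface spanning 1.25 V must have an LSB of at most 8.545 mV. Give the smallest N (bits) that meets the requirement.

Number of steps required ≥ 1.25 V / 8.545 mV = 146.28.
Need 2^N ≥ 146.28; 2^7 = 128, 2^8 = 256.
Minimum N = 8.

8 bits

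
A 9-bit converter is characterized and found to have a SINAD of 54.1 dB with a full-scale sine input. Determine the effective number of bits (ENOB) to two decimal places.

ENOB = (SINAD − 1.76) / 6.02 = (54.1 − 1.76)/6.02 = 8.694.

8.69 bits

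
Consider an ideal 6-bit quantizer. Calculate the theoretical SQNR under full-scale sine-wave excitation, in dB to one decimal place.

37.9 dB

SNR ≈ 6.02·N + 1.76 dB = 6.02·6 + 1.76 = 37.88 dB.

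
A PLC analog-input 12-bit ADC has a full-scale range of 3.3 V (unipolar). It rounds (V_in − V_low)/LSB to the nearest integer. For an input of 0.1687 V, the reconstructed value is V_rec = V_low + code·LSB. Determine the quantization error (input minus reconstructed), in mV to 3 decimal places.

One LSB is 3.3 V / 4096 = 0.806 mV.
(0.1687 − 0)/0.000805664 = 209.3925; round gives code 209.
Reconstructed: 0.16838379 V.
V_in − V_rec = 0.000316211 V = 0.316 mV.

0.316 mV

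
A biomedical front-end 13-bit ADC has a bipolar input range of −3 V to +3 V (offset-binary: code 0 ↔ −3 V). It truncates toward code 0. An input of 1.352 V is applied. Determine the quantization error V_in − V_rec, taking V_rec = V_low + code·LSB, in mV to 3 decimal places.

0.682 mV

Step size: 6 V ÷ 2^13 = 0.732 mV.
(V_in − V_low)/LSB = (1.352 − (−3))/0.000732422 = 5941.9307 → code 5941 (floor).
V_rec = (−3) + 5941·0.000732422 = 1.3513184 V.
Error = 1.352 − 1.3513184 = 0.000681641 V = 0.682 mV.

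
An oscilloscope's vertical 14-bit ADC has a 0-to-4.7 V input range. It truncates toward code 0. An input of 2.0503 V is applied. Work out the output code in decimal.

code 7147

Full-scale span = 4.7 V; LSB = 4.7/2^14 = 286.87 µV.
(V_in − V_low)/LSB = (2.0503 − 0) / 0.000286865 = 7147.259.
⌊·⌋(7147.259) = 7147.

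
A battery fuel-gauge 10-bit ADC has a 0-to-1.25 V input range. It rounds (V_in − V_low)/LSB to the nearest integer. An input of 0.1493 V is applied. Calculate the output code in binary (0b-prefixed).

With 1024 levels over 1.25 V, one step is 1.221 mV.
Input sits at 122.307 steps above V_low.
Round → code 122.
In binary (0b-prefixed): 0b1111010.

code 0b1111010 (decimal 122)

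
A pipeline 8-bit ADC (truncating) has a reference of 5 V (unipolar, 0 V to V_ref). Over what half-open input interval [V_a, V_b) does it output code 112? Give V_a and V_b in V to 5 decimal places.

LSB = 5/2^8 = 19.531 mV.
V_a = V_low + 112·LSB = 2.1875 V; V_b = V_low + 113·LSB = 2.20703 V.

[2.18750 V, 2.20703 V)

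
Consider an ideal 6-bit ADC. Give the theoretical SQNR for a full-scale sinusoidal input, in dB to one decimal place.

37.9 dB

SNR ≈ 6.02·N + 1.76 dB = 6.02·6 + 1.76 = 37.88 dB.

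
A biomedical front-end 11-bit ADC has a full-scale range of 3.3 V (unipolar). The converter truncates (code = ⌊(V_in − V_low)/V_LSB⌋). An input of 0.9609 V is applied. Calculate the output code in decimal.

LSB = 3.3 V / 2048 = 1.611 mV.
(V_in − V_low)/LSB = (0.9609 − 0) / 0.00161133 = 596.340.
So the output code is 596.

code 596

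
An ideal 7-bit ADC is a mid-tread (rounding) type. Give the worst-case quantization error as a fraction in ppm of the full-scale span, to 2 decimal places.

Rounding → worst-case error = ½ LSB = V_FS/2^8, so 1e+06/256 = 3906.25 ppm of full scale.

3906.25 ppm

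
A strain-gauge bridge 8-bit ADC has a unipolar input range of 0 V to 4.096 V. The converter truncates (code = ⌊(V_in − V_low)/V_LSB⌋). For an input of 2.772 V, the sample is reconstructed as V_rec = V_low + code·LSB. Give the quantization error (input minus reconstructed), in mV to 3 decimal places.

4.000 mV

One LSB is 4.096 V / 256 = 16.000 mV.
Scaled input = 173.2500 LSBs, so code = 173.
Reconstructed: 2.768 V.
Error = 2.772 − 2.768 = 0.004 V = 4.000 mV.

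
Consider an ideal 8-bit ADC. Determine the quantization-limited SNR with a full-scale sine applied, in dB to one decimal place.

SNR ≈ 6.02·N + 1.76 dB = 6.02·8 + 1.76 = 49.92 dB.

49.9 dB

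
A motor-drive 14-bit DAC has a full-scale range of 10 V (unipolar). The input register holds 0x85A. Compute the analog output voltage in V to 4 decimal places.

1.3049 V

LSB = 10 V / 2^14 = 0.610 mV.
Code 0x85A = 2138 decimal.
V_out = 0 + 2138 × 0.000610352 V = 1.30493 V.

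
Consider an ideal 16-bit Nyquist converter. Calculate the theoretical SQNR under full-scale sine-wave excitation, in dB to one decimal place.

SNR ≈ 6.02·N + 1.76 dB = 6.02·16 + 1.76 = 98.08 dB.

98.1 dB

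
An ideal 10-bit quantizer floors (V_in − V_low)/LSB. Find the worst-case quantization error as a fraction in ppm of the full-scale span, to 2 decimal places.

Truncating → worst-case error = 1 LSB = V_FS/2^10, so 1e+06/1024 = 976.562 ppm of full scale.

976.56 ppm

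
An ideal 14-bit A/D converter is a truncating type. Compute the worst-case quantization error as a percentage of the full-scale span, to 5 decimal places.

0.00610 %

Truncating → worst-case error = 1 LSB = V_FS/2^14, so 100/16384 = 0.00610352 % of full scale.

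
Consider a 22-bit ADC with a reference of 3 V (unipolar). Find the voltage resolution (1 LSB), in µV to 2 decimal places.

0.72 µV

Full-scale span = 3 V.
LSB = 3 / 2^22 = 3 / 4194304 = 7.15256e-07 V = 0.72 µV.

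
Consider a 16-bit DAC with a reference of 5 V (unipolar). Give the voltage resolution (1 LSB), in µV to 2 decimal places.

76.29 µV

Full-scale span = 5 V.
LSB = 5 / 2^16 = 5 / 65536 = 7.62939e-05 V = 76.29 µV.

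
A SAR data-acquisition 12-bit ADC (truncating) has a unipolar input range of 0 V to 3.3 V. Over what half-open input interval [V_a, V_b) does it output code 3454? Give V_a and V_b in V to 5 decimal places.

[2.78276 V, 2.78357 V)

LSB = 3.3/2^12 = 0.806 mV.
V_a = V_low + 3454·LSB = 2.78276 V; V_b = V_low + 3455·LSB = 2.78357 V.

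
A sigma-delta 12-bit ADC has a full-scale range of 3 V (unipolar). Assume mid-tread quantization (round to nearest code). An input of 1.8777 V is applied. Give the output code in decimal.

code 2564

Full-scale span = 3 V; LSB = 3/2^12 = 0.732 mV.
(V_in − V_low)/LSB = (1.8777 − 0) / 0.000732422 = 2563.686.
round(2563.686) = 2564.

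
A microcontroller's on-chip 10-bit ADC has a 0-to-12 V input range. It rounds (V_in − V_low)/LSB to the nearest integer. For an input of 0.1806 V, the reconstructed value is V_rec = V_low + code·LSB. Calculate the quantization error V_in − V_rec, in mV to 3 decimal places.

Step size: 12 V ÷ 2^10 = 11.719 mV.
(0.1806 − 0)/0.0117188 = 15.4112; round gives code 15.
V_rec = 0 + 15·0.0117188 = 0.17578125 V.
Difference: 0.00481875 V → 4.819 mV.

4.819 mV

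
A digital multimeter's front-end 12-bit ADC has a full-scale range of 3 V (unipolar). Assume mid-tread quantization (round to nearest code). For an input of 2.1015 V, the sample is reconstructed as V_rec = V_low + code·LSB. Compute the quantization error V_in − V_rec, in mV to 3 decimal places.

LSB = 3/2^12 = 0.732 mV.
(2.1015 − 0)/0.000732422 = 2869.2480; round gives code 2869.
Reconstructed: 2.1013184 V.
Error = 2.1015 − 2.1013184 = 0.000181641 V = 0.182 mV.

0.182 mV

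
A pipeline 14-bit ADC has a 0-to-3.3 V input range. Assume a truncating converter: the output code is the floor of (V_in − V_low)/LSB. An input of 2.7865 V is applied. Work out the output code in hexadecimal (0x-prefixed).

Full-scale span = 3.3 V; LSB = 3.3/2^14 = 201.42 µV.
(2.7865 − 0) / 0.000201416 = 13834.550 LSBs.
Floor → code 13834.
In hexadecimal (0x-prefixed): 0x360A.

code 0x360A (decimal 13834)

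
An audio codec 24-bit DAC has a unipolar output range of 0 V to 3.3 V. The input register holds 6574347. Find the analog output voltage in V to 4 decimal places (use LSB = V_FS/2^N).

1.2931 V

LSB = 3.3 V / 2^24 = 0.20 µV.
V_out = 0 + 6574347 × 1.96695e-07 V = 1.29314 V.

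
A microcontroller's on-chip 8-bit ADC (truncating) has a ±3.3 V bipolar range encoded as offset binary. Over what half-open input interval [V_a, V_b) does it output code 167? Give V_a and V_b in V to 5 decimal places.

LSB = 6.6/2^8 = 25.781 mV.
V_a = V_low + 167·LSB = 1.00547 V; V_b = V_low + 168·LSB = 1.03125 V.

[1.00547 V, 1.03125 V)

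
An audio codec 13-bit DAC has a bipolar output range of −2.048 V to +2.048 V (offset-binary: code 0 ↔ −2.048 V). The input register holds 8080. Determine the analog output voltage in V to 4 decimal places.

1.9920 V

LSB = 4.096 V / 2^13 = 0.500 mV.
V_out = (−2.048) + 8080 × 0.0005 V = 1.992 V.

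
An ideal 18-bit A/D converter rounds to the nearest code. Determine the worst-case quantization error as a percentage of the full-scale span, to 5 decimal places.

Rounding → worst-case error = ½ LSB = V_FS/2^19, so 100/524288 = 0.000190735 % of full scale.

0.00019 %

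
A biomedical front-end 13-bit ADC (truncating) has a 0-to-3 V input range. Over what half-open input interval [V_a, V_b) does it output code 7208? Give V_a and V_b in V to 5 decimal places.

[2.63965 V, 2.64001 V)

LSB = 3/2^13 = 366.21 µV.
V_a = V_low + 7208·LSB = 2.63965 V; V_b = V_low + 7209·LSB = 2.64001 V.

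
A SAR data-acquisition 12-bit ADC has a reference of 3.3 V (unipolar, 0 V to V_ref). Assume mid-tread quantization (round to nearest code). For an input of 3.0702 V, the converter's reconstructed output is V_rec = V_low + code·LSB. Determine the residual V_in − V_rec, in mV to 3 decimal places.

LSB = 3.3/2^12 = 0.806 mV.
Scaled input = 3810.7695 LSBs, so code = 3811.
Code 3811 maps back to 0 + 3811×0.000805664 V = 3.0703857 V.
Error = 3.0702 − 3.0703857 = -0.000185742 V = -0.186 mV.

-0.186 mV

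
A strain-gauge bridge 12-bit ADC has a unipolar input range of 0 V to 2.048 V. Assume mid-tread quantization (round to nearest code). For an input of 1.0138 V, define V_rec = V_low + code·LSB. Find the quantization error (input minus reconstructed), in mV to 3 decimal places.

-0.200 mV

LSB = 2.048/2^12 = 0.500 mV.
Scaled input = 2027.6000 LSBs, so code = 2028.
Reconstructed: 1.014 V.
Difference: -0.0002 V → -0.200 mV.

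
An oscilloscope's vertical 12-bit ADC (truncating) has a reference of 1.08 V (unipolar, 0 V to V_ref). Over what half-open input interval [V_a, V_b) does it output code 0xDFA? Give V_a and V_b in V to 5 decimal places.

[0.94342 V, 0.94368 V)

LSB = 1.08/2^12 = 263.67 µV.
Code 0xDFA = 3578 decimal.
V_a = V_low + 3578·LSB = 0.943418 V; V_b = V_low + 3579·LSB = 0.943682 V.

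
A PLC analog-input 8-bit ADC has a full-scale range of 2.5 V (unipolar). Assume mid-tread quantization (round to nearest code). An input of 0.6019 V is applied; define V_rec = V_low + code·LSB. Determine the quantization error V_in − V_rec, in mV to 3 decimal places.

-3.569 mV

One LSB is 2.5 V / 256 = 9.766 mV.
(V_in − V_low)/LSB = (0.6019 − 0)/0.00976562 = 61.6346 → code 62 (round).
V_rec = 0 + 62·0.00976562 = 0.60546875 V.
Difference: -0.00356875 V → -3.569 mV.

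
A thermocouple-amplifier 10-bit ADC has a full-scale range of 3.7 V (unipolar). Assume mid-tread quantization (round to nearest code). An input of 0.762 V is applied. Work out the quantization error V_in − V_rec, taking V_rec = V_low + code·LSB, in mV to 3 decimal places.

LSB = 3.7/2^10 = 3.613 mV.
(V_in − V_low)/LSB = (0.762 − 0)/0.00361328 = 210.8886 → code 211 (round).
V_rec = 0 + 211·0.00361328 = 0.76240234 V.
Difference: -0.000402344 V → -0.402 mV.

-0.402 mV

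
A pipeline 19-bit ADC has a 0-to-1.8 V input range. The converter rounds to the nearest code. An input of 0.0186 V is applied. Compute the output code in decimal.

code 5418

LSB = 1.8 V / 524288 = 3.43 µV.
Input sits at 5417.643 steps above V_low.
Round → code 5418.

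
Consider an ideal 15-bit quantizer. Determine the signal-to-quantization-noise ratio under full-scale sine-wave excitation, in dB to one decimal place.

92.1 dB

SNR ≈ 6.02·N + 1.76 dB = 6.02·15 + 1.76 = 92.06 dB.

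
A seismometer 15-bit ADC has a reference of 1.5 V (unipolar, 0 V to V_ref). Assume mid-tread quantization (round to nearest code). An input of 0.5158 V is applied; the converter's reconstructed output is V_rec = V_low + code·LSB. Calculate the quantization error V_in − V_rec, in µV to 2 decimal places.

-8.11 µV

One LSB is 1.5 V / 32768 = 45.78 µV.
(V_in − V_low)/LSB = (0.5158 − 0)/4.57764e-05 = 11267.8229 → code 11268 (round).
Reconstructed: 0.51580811 V.
Difference: -8.10547e-06 V → -8.11 µV.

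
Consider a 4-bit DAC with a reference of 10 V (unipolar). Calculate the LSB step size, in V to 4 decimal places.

0.6250 V

Full-scale span = 10 V.
LSB = 10 / 2^4 = 10 / 16 = 0.625 V = 0.6250 V.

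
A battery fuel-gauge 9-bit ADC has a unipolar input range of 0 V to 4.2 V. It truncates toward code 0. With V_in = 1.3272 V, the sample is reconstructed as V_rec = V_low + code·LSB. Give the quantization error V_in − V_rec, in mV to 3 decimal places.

6.497 mV

One LSB is 4.2 V / 512 = 8.203 mV.
Scaled input = 161.7920 LSBs, so code = 161.
V_rec = 0 + 161·0.00820313 = 1.3207031 V.
Error = 1.3272 − 1.3207031 = 0.00649688 V = 6.497 mV.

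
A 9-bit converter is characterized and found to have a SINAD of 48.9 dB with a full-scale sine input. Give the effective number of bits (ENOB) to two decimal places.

7.83 bits

ENOB = (SINAD − 1.76) / 6.02 = (48.9 − 1.76)/6.02 = 7.831.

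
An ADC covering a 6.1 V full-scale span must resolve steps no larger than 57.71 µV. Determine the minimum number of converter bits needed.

Number of steps required ≥ 6.1 V / 57.71 µV = 105700.92.
Need 2^N ≥ 105700.92; 2^16 = 65536, 2^17 = 131072.
Minimum N = 17.

17 bits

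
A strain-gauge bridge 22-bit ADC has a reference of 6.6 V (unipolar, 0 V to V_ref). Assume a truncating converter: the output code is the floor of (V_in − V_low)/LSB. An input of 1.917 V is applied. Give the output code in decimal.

code 1218254

With 4194304 levels over 6.6 V, one step is 1.57 µV.
(1.917 − 0) / 1.57356e-06 = 1218254.662 LSBs.
⌊·⌋(1218254.662) = 1218254.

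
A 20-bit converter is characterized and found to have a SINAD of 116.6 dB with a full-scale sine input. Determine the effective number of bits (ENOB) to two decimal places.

ENOB = (SINAD − 1.76) / 6.02 = (116.6 − 1.76)/6.02 = 19.076.

19.08 bits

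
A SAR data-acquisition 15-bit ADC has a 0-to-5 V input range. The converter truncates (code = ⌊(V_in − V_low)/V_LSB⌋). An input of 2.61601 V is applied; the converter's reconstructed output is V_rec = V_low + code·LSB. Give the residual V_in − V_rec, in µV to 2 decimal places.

43.20 µV

Step size: 5 V ÷ 2^15 = 152.59 µV.
(V_in − V_low)/LSB = (2.61601 − 0)/0.000152588 = 17144.2831 → code 17144 (floor).
Reconstructed: 2.6159668 V.
V_in − V_rec = 4.32031e-05 V = 43.20 µV.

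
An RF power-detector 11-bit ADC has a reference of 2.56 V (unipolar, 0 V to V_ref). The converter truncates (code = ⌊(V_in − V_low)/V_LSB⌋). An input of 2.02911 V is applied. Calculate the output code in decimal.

code 1623

Full-scale span = 2.56 V; LSB = 2.56/2^11 = 1.250 mV.
(V_in − V_low)/LSB = (2.02911 − 0) / 0.00125 = 1623.288.
⌊·⌋(1623.288) = 1623.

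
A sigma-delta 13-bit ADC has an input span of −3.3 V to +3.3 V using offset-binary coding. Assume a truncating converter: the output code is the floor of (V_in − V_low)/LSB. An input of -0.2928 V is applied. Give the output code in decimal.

LSB = 6.6 V / 8192 = 0.806 mV.
(V_in − V_low)/LSB = (-0.2928 − (−3.3)) / 0.000805664 = 3732.573.
Floor → code 3732.

code 3732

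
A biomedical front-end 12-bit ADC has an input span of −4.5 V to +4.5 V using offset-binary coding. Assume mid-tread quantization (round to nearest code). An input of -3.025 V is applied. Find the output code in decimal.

LSB = 9 V / 4096 = 2.197 mV.
(V_in − V_low)/LSB = (-3.025 − (−4.5)) / 0.00219727 = 671.289.
So the output code is 671.

code 671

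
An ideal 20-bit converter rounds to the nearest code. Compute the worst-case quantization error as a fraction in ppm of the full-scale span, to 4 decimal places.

Rounding → worst-case error = ½ LSB = V_FS/2^21, so 1e+06/2097152 = 0.476837 ppm of full scale.

0.4768 ppm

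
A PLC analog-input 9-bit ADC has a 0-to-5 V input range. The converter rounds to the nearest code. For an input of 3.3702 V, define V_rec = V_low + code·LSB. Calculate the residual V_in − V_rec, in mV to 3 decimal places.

Step size: 5 V ÷ 2^9 = 9.766 mV.
(3.3702 − 0)/0.00976562 = 345.1085; round gives code 345.
Reconstructed: 3.3691406 V.
V_in − V_rec = 0.00105937 V = 1.059 mV.

1.059 mV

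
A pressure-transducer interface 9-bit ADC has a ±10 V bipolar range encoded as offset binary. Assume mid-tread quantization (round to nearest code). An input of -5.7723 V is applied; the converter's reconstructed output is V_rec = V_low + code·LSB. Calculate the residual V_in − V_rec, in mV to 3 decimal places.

8.950 mV

One LSB is 20 V / 512 = 39.062 mV.
Scaled input = 108.2291 LSBs, so code = 108.
Code 108 maps back to (−10) + 108×0.0390625 V = -5.78125 V.
V_in − V_rec = 0.00895 V = 8.950 mV.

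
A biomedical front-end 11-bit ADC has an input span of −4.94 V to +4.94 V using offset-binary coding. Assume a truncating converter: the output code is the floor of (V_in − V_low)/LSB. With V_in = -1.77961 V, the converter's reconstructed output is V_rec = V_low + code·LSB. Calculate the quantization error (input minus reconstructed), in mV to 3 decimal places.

LSB = 9.88/2^11 = 4.824 mV.
Scaled input = 655.1092 LSBs, so code = 655.
Code 655 maps back to (−4.94) + 655×0.00482422 V = -1.7801367 V.
Difference: 0.000526719 V → 0.527 mV.

0.527 mV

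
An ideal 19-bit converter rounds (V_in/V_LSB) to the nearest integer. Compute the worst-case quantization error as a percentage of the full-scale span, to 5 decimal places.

0.00010 %

Rounding → worst-case error = ½ LSB = V_FS/2^20, so 100/1048576 = 9.53674e-05 % of full scale.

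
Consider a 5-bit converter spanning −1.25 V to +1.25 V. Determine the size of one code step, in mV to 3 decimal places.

78.125 mV

Full-scale span = 2.5 V.
LSB = 2.5 / 2^5 = 2.5 / 32 = 0.078125 V = 78.125 mV.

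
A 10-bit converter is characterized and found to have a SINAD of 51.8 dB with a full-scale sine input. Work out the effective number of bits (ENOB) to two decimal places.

ENOB = (SINAD − 1.76) / 6.02 = (51.8 − 1.76)/6.02 = 8.312.

8.31 bits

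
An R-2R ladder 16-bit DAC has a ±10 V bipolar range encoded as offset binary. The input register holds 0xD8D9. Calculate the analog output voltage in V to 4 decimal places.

6.9412 V

LSB = 20 V / 2^16 = 305.18 µV.
Code 0xD8D9 = 55513 decimal.
V_out = (−10) + 55513 × 0.000305176 V = 6.94122 V.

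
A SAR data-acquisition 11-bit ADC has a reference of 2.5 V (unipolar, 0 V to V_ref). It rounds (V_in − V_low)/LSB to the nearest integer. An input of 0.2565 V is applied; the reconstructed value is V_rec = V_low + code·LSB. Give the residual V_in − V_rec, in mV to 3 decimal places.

LSB = 2.5/2^11 = 1.221 mV.
(0.2565 − 0)/0.0012207 = 210.1248; round gives code 210.
Code 210 maps back to 0 + 210×0.0012207 V = 0.25634766 V.
Difference: 0.000152344 V → 0.152 mV.

0.152 mV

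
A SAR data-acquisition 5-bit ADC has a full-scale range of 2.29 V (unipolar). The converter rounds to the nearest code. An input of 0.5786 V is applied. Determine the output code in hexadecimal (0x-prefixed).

code 0x8 (decimal 8)

LSB = 2.29 V / 32 = 71.562 mV.
(V_in − V_low)/LSB = (0.5786 − 0) / 0.0715625 = 8.085.
So the output code is 8.
In hexadecimal (0x-prefixed): 0x8.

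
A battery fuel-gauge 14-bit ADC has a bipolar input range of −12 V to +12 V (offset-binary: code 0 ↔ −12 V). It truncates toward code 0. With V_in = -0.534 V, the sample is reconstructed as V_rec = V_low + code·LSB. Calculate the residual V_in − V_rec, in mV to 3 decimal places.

0.668 mV

Step size: 24 V ÷ 2^14 = 1.465 mV.
(V_in − V_low)/LSB = (-0.534 − (−12))/0.00146484 = 7827.4560 → code 7827 (floor).
Reconstructed: -0.53466797 V.
Difference: 0.000667969 V → 0.668 mV.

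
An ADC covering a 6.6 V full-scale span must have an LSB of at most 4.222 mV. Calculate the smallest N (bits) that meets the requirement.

11 bits

Number of steps required ≥ 6.6 V / 4.222 mV = 1563.24.
Need 2^N ≥ 1563.24; 2^10 = 1024, 2^11 = 2048.
Minimum N = 11.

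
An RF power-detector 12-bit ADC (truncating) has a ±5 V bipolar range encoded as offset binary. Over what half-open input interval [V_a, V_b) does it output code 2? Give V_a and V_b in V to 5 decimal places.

LSB = 10/2^12 = 2.441 mV.
V_a = V_low + 2·LSB = -4.99512 V; V_b = V_low + 3·LSB = -4.99268 V.

[-4.99512 V, -4.99268 V)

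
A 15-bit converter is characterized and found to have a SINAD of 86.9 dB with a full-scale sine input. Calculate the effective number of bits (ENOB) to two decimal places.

ENOB = (SINAD − 1.76) / 6.02 = (86.9 − 1.76)/6.02 = 14.143.

14.14 bits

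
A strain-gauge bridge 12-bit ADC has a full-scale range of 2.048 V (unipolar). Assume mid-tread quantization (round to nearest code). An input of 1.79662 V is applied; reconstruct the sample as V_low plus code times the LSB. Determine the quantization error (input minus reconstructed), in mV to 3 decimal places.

0.120 mV

Step size: 2.048 V ÷ 2^12 = 0.500 mV.
(V_in − V_low)/LSB = (1.79662 − 0)/0.0005 = 3593.2400 → code 3593 (round).
V_rec = 0 + 3593·0.0005 = 1.7965 V.
V_in − V_rec = 0.00012 V = 0.120 mV.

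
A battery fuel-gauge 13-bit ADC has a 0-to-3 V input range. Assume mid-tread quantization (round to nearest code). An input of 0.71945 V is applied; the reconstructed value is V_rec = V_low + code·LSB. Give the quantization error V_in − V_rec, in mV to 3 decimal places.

One LSB is 3 V / 8192 = 366.21 µV.
Scaled input = 1964.5781 LSBs, so code = 1965.
Code 1965 maps back to 0 + 1965×0.000366211 V = 0.71960449 V.
V_in − V_rec = -0.000154492 V = -0.154 mV.

-0.154 mV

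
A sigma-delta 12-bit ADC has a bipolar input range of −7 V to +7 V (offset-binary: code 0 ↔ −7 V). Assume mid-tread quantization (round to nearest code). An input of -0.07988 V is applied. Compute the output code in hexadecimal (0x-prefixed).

Full-scale span = 14 V; LSB = 14/2^12 = 3.418 mV.
(-0.07988 − (−7)) / 0.00341797 = 2024.629 LSBs.
So the output code is 2025.
In hexadecimal (0x-prefixed): 0x7E9.

code 0x7E9 (decimal 2025)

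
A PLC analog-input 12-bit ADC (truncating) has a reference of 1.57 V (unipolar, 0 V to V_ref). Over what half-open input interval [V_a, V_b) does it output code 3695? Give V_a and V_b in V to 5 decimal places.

LSB = 1.57/2^12 = 383.30 µV.
V_a = V_low + 3695·LSB = 1.4163 V; V_b = V_low + 3696·LSB = 1.41668 V.

[1.41630 V, 1.41668 V)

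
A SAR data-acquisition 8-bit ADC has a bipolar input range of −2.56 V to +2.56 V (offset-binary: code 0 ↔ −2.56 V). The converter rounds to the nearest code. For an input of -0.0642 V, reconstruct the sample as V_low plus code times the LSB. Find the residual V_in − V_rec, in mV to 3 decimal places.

-4.200 mV

Step size: 5.12 V ÷ 2^8 = 20.000 mV.
Scaled input = 124.7900 LSBs, so code = 125.
V_rec = (−2.56) + 125·0.02 = -0.06 V.
Difference: -0.0042 V → -4.200 mV.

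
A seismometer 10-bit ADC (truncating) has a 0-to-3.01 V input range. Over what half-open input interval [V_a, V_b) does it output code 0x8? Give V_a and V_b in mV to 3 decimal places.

LSB = 3.01/2^10 = 2.939 mV.
Code 0x8 = 8 decimal.
V_a = V_low + 8·LSB = 0.0235156 V; V_b = V_low + 9·LSB = 0.0264551 V.

[23.516 mV, 26.455 mV)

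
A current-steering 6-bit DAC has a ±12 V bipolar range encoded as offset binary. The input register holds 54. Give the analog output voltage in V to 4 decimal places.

8.2500 V

LSB = 24 V / 2^6 = 375.000 mV.
V_out = (−12) + 54 × 0.375 V = 8.25 V.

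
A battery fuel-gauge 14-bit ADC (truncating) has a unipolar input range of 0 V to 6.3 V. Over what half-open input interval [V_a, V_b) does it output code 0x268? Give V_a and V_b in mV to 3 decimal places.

[236.865 mV, 237.250 mV)

LSB = 6.3/2^14 = 384.52 µV.
Code 0x268 = 616 decimal.
V_a = V_low + 616·LSB = 0.236865 V; V_b = V_low + 617·LSB = 0.23725 V.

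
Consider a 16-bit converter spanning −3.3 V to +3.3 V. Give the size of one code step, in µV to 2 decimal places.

100.71 µV

Full-scale span = 6.6 V.
LSB = 6.6 / 2^16 = 6.6 / 65536 = 0.000100708 V = 100.71 µV.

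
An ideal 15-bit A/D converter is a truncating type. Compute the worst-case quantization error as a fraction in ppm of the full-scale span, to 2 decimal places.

30.52 ppm

Truncating → worst-case error = 1 LSB = V_FS/2^15, so 1e+06/32768 = 30.5176 ppm of full scale.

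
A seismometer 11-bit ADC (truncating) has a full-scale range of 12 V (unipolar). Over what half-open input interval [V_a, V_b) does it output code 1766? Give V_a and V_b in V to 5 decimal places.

LSB = 12/2^11 = 5.859 mV.
V_a = V_low + 1766·LSB = 10.3477 V; V_b = V_low + 1767·LSB = 10.3535 V.

[10.34766 V, 10.35352 V)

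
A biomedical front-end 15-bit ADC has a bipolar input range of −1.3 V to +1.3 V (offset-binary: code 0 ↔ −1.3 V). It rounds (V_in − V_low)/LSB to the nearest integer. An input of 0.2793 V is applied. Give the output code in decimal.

code 19904

With 32768 levels over 2.6 V, one step is 79.35 µV.
(V_in − V_low)/LSB = (0.2793 − (−1.3)) / 7.93457e-05 = 19904.039.
Round → code 19904.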